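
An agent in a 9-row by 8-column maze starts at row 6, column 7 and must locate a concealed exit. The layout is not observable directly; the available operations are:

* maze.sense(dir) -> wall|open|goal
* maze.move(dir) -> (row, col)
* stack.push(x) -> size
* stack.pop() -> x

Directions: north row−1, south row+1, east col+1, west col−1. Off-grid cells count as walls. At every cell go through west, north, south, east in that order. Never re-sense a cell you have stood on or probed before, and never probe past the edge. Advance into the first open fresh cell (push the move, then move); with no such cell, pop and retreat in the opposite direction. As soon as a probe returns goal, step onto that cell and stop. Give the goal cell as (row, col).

>>> sense dir='west'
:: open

>>> push x='west'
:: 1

>>> move dir='west'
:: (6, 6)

>>> sense dir='west'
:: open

>>> push x='west'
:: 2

>>> move dir='west'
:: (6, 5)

>>> sense dir='west'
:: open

>>> push x='west'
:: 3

>>> move dir='west'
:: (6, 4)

>>> sense dir='west'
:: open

>>> push x='west'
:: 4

>>> move dir='west'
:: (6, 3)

>>> sense dir='west'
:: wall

>>> sense dir='north'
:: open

>>> push x='north'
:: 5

>>> move dir='north'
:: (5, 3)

>>> sense dir='west'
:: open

>>> push x='west'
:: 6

>>> move dir='west'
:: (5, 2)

>>> sense dir='west'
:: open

>>> push x='west'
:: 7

>>> move dir='west'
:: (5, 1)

>>> sense dir='west'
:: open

>>> push x='west'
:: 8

>>> move dir='west'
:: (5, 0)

>>> sense dir='north'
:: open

>>> push x='north'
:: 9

>>> move dir='north'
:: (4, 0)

>>> sense dir='north'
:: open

>>> push x='north'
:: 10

>>> move dir='north'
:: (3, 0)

>>> sense dir='north'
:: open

>>> push x='north'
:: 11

>>> move dir='north'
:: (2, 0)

>>> sense dir='north'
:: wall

>>> sense dir='east'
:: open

>>> push x='east'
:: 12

>>> move dir='east'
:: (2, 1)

>>> sense dir='north'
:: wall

>>> sense dir='south'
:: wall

>>> sense dir='east'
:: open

>>> push x='east'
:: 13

>>> move dir='east'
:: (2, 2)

>>> sense dir='north'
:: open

>>> push x='north'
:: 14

>>> move dir='north'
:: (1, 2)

>>> sense dir='north'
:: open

>>> push x='north'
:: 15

>>> move dir='north'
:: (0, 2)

>>> sense dir='west'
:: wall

>>> sense dir='east'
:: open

>>> push x='east'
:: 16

>>> move dir='east'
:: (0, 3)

>>> sense dir='south'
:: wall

>>> sense dir='east'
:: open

>>> push x='east'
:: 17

>>> move dir='east'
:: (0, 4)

>>> sense dir='south'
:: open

>>> push x='south'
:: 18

>>> move dir='south'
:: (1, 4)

>>> sense dir='south'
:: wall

>>> sense dir='east'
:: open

>>> push x='east'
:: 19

>>> move dir='east'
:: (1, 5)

>>> sense dir='north'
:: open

>>> push x='north'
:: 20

>>> move dir='north'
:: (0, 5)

>>> sense dir='east'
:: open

>>> push x='east'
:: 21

>>> move dir='east'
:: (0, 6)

>>> sense dir='south'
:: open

>>> push x='south'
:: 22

>>> move dir='south'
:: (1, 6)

>>> sense dir='south'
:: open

>>> push x='south'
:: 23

>>> move dir='south'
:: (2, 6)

>>> sense dir='west'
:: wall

>>> sense dir='south'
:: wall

>>> sense dir='east'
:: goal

>>> move dir='east'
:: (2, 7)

Answer: (2, 7)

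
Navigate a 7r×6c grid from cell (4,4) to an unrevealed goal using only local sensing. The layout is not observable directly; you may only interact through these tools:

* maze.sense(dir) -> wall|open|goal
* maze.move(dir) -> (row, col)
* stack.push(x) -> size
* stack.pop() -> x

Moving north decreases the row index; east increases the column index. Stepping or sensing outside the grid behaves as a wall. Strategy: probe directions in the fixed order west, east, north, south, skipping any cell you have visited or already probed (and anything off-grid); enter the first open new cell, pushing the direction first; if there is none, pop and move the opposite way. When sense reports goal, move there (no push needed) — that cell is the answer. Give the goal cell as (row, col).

Next I call maze.sense passing dir='west', and observe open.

I use stack.push passing x='west', and observe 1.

I run maze.move passing dir='west', giving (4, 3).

Calling maze.sense passing dir='west', and observe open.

I try stack.push passing x='west', yielding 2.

Now I run maze.move passing dir='west', and observe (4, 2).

I try maze.sense passing dir='west', which returns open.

Calling stack.push passing x='west', which returns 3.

I run maze.move passing dir='west', → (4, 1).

I use maze.sense passing dir='west', and see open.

Now I run stack.push passing x='west', and get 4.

Then maze.move passing dir='west', : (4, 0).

Using maze.sense passing dir='north', → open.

I try stack.push passing x='north', giving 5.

I invoke maze.move passing dir='north', → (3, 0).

I try maze.sense passing dir='east', giving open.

I run stack.push passing x='east', and observe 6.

Next I call maze.move passing dir='east', — result: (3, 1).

I run maze.sense passing dir='east', and get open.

Then stack.push passing x='east', giving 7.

I invoke maze.move passing dir='east', : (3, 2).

I use maze.sense passing dir='east', and observe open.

I try stack.push passing x='east', yielding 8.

Using maze.move passing dir='east', and get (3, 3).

I run maze.sense passing dir='east', and get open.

I try stack.push passing x='east', → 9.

I invoke maze.move passing dir='east', yielding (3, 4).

Calling maze.sense passing dir='east', and see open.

Using stack.push passing x='east', and observe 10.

I try maze.move passing dir='east', and see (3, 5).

Next I call maze.sense passing dir='north', giving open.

I use stack.push passing x='north', : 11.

Next I call maze.move passing dir='north', giving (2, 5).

Calling maze.sense passing dir='west', yielding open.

Now I run stack.push passing x='west', — result: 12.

I invoke maze.move passing dir='west', — result: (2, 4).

I use maze.sense passing dir='west', and observe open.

I call stack.push passing x='west', : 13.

Now I run maze.move passing dir='west', → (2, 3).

I try maze.sense passing dir='west', → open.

Using stack.push passing x='west', and see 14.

I use maze.move passing dir='west', → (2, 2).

Next I call maze.sense passing dir='west', and observe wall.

Now I run maze.sense passing dir='north', and get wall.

I use stack.pop, → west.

I run maze.move passing dir='east', — result: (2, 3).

Calling maze.sense passing dir='north', — result: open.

Now I run stack.push passing x='north', giving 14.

I run maze.move passing dir='north', and get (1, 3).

I try maze.sense passing dir='east', yielding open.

I use stack.push passing x='east', and observe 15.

I run maze.move passing dir='east', : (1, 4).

Next I call maze.sense passing dir='east', which returns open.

Invoking stack.push passing x='east', : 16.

I use maze.move passing dir='east', and see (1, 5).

I use maze.sense passing dir='north', and get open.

Using stack.push passing x='north', — result: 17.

I try maze.move passing dir='north', : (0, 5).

I try maze.sense passing dir='west', and get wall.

Using stack.pop, and observe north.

Next I call maze.move passing dir='south', : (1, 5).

Using stack.pop(), giving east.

I invoke maze.move passing dir='west', — result: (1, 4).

Next I call stack.pop(), yielding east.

Using maze.move passing dir='west', and see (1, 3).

Now I run maze.sense passing dir='north', → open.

I run stack.push passing x='north', which returns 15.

I invoke maze.move passing dir='north', and observe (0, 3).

Then maze.sense passing dir='west', and observe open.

I invoke stack.push passing x='west', and observe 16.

Using maze.move passing dir='west', : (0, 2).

Calling maze.sense passing dir='west', yielding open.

Then stack.push passing x='west', and get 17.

Next I call maze.move passing dir='west', → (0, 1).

I invoke maze.sense passing dir='west', → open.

Using stack.push passing x='west', → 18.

Invoking maze.move passing dir='west', and see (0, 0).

I call maze.sense passing dir='south', yielding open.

Using stack.push passing x='south', yielding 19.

Calling maze.move passing dir='south', yielding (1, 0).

Invoking maze.sense passing dir='east', giving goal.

Invoking maze.move passing dir='east', yielding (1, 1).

Answer: (1, 1)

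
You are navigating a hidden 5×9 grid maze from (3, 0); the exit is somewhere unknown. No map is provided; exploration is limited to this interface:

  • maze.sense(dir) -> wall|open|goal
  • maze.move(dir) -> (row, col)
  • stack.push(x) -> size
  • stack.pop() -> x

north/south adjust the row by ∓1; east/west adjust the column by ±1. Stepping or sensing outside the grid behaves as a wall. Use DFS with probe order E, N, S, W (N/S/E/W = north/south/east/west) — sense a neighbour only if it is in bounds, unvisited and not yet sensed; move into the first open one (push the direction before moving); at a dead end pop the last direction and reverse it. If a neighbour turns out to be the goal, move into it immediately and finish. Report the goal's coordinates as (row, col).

! maze.sense(dir: east) : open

! stack.push(x: east) : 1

! maze.move(dir: east) : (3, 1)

! maze.sense(dir: east) : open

! stack.push(x: east) : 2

! maze.move(dir: east) : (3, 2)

! maze.sense(dir: east) : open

! stack.push(x: east) : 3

! maze.move(dir: east) : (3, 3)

! maze.sense(dir: east) : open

! stack.push(x: east) : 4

! maze.move(dir: east) : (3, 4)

! maze.sense(dir: east) : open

! stack.push(x: east) : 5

! maze.move(dir: east) : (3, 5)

! maze.sense(dir: east) : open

! stack.push(x: east) : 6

! maze.move(dir: east) : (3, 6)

! maze.sense(dir: east) : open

! stack.push(x: east) : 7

! maze.move(dir: east) : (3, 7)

! maze.sense(dir: east) : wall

! maze.sense(dir: north) : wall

! maze.sense(dir: south) : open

! stack.push(x: south) : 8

! maze.move(dir: south) : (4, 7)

! maze.sense(dir: east) : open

! stack.push(x: east) : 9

! maze.move(dir: east) : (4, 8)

! stack.pop() : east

! maze.move(dir: west) : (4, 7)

! maze.sense(dir: west) : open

! stack.push(x: west) : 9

! maze.move(dir: west) : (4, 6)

! maze.sense(dir: west) : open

! stack.push(x: west) : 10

! maze.move(dir: west) : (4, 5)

! maze.sense(dir: west) : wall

! stack.pop() : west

! maze.move(dir: east) : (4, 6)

! stack.pop() : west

! maze.move(dir: east) : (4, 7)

! stack.pop() : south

! maze.move(dir: north) : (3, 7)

! stack.pop() : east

! maze.move(dir: west) : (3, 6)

! maze.sense(dir: north) : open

! stack.push(x: north) : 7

! maze.move(dir: north) : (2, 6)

! maze.sense(dir: north) : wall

! maze.sense(dir: west) : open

! stack.push(x: west) : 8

! maze.move(dir: west) : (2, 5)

! maze.sense(dir: north) : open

! stack.push(x: north) : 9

! maze.move(dir: north) : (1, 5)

! maze.sense(dir: north) : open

! stack.push(x: north) : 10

! maze.move(dir: north) : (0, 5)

! maze.sense(dir: east) : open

! stack.push(x: east) : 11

! maze.move(dir: east) : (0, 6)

! maze.sense(dir: east) : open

! stack.push(x: east) : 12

! maze.move(dir: east) : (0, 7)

! maze.sense(dir: east) : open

! stack.push(x: east) : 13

! maze.move(dir: east) : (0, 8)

! maze.sense(dir: south) : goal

! maze.move(dir: south) : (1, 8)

Answer: (1, 8)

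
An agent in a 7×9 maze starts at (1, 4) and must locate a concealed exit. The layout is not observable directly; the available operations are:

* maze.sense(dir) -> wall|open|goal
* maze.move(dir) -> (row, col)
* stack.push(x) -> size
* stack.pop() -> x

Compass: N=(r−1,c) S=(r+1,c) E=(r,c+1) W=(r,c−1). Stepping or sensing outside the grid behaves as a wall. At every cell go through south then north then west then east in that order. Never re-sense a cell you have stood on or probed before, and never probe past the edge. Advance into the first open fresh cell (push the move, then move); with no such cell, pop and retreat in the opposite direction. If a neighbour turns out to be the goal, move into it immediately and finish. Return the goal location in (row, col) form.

Act: maze.sense[dir=south]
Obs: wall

Act: maze.sense[dir=north]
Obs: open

Act: stack.push[x=north]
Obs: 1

Act: maze.move[dir=north]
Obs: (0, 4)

Act: maze.sense[dir=west]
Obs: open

Act: stack.push[x=west]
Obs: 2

Act: maze.move[dir=west]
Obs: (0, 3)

Act: maze.sense[dir=south]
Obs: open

Act: stack.push[x=south]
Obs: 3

Act: maze.move[dir=south]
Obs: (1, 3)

Act: maze.sense[dir=south]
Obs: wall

Act: maze.sense[dir=west]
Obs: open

Act: stack.push[x=west]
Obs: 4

Act: maze.move[dir=west]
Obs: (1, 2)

Act: maze.sense[dir=south]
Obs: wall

Act: maze.sense[dir=north]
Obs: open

Act: stack.push[x=north]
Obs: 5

Act: maze.move[dir=north]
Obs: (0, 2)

Act: maze.sense[dir=west]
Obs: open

Act: stack.push[x=west]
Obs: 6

Act: maze.move[dir=west]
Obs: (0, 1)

Act: maze.sense[dir=south]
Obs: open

Act: stack.push[x=south]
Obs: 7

Act: maze.move[dir=south]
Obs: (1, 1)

Act: maze.sense[dir=south]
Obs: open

Act: stack.push[x=south]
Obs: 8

Act: maze.move[dir=south]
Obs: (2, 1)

Act: maze.sense[dir=south]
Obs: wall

Act: maze.sense[dir=west]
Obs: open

Act: stack.push[x=west]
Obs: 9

Act: maze.move[dir=west]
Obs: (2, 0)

Act: maze.sense[dir=south]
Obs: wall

Act: maze.sense[dir=north]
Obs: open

Act: stack.push[x=north]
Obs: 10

Act: maze.move[dir=north]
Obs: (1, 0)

Act: maze.sense[dir=north]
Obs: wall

Act: stack.pop[]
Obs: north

Act: maze.move[dir=south]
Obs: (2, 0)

Act: stack.pop[]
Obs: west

Act: maze.move[dir=east]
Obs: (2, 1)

Act: stack.pop[]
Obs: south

Act: maze.move[dir=north]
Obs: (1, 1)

Act: stack.pop[]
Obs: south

Act: maze.move[dir=north]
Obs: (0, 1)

Act: stack.pop[]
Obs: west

Act: maze.move[dir=east]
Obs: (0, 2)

Act: stack.pop[]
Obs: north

Act: maze.move[dir=south]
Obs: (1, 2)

Act: stack.pop[]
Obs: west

Act: maze.move[dir=east]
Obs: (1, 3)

Act: stack.pop[]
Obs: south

Act: maze.move[dir=north]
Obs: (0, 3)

Act: stack.pop[]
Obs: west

Act: maze.move[dir=east]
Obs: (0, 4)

Act: maze.sense[dir=east]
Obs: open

Act: stack.push[x=east]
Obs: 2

Act: maze.move[dir=east]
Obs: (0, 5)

Act: maze.sense[dir=south]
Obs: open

Act: stack.push[x=south]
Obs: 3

Act: maze.move[dir=south]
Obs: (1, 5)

Act: maze.sense[dir=south]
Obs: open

Act: stack.push[x=south]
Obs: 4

Act: maze.move[dir=south]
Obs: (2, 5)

Act: maze.sense[dir=south]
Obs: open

Act: stack.push[x=south]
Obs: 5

Act: maze.move[dir=south]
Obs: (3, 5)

Act: maze.sense[dir=south]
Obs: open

Act: stack.push[x=south]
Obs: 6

Act: maze.move[dir=south]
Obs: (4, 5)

Act: maze.sense[dir=south]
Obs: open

Act: stack.push[x=south]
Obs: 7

Act: maze.move[dir=south]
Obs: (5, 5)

Act: maze.sense[dir=south]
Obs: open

Act: stack.push[x=south]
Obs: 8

Act: maze.move[dir=south]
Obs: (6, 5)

Act: maze.sense[dir=west]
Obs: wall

Act: maze.sense[dir=east]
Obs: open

Act: stack.push[x=east]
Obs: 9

Act: maze.move[dir=east]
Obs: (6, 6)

Act: maze.sense[dir=north]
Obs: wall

Act: maze.sense[dir=east]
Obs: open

Act: stack.push[x=east]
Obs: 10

Act: maze.move[dir=east]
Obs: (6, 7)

Act: maze.sense[dir=north]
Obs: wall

Act: maze.sense[dir=east]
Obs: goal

Act: maze.move[dir=east]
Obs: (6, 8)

Answer: (6, 8)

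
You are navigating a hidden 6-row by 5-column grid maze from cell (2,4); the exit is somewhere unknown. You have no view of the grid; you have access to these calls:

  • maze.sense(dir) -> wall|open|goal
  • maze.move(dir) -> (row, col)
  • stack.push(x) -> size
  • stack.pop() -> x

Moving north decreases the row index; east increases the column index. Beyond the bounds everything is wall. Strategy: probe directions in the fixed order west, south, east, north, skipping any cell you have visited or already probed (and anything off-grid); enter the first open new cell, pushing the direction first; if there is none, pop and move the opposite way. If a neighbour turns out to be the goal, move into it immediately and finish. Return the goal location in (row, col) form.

==> maze.sense(dir='west')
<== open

==> stack.push(x='west')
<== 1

==> maze.move(dir='west')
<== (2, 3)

==> maze.sense(dir='west')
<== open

==> stack.push(x='west')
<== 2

==> maze.move(dir='west')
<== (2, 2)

==> maze.sense(dir='west')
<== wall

==> maze.sense(dir='south')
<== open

==> stack.push(x='south')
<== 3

==> maze.move(dir='south')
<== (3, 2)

==> maze.sense(dir='west')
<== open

==> stack.push(x='west')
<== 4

==> maze.move(dir='west')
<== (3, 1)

==> maze.sense(dir='west')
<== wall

==> maze.sense(dir='south')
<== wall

==> stack.pop()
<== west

==> maze.move(dir='east')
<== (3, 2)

==> maze.sense(dir='south')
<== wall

==> maze.sense(dir='east')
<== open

==> stack.push(x='east')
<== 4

==> maze.move(dir='east')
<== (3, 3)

==> maze.sense(dir='south')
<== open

==> stack.push(x='south')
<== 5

==> maze.move(dir='south')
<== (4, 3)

==> maze.sense(dir='south')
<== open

==> stack.push(x='south')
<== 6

==> maze.move(dir='south')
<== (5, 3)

==> maze.sense(dir='west')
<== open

==> stack.push(x='west')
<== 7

==> maze.move(dir='west')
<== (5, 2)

==> maze.sense(dir='west')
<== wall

==> stack.pop()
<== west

==> maze.move(dir='east')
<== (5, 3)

==> maze.sense(dir='east')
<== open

==> stack.push(x='east')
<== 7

==> maze.move(dir='east')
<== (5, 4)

==> maze.sense(dir='north')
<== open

==> stack.push(x='north')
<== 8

==> maze.move(dir='north')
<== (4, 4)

==> maze.sense(dir='north')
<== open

==> stack.push(x='north')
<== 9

==> maze.move(dir='north')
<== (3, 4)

==> stack.pop()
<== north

==> maze.move(dir='south')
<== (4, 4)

==> stack.pop()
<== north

==> maze.move(dir='south')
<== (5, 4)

==> stack.pop()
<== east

==> maze.move(dir='west')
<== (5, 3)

==> stack.pop()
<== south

==> maze.move(dir='north')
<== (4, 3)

==> stack.pop()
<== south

==> maze.move(dir='north')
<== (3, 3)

==> stack.pop()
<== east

==> maze.move(dir='west')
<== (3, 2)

==> stack.pop()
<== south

==> maze.move(dir='north')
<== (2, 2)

==> maze.sense(dir='north')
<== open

==> stack.push(x='north')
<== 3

==> maze.move(dir='north')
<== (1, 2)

==> maze.sense(dir='west')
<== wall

==> maze.sense(dir='east')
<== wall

==> maze.sense(dir='north')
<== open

==> stack.push(x='north')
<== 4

==> maze.move(dir='north')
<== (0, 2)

==> maze.sense(dir='west')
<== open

==> stack.push(x='west')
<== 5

==> maze.move(dir='west')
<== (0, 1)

==> maze.sense(dir='west')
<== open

==> stack.push(x='west')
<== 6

==> maze.move(dir='west')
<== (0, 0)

==> maze.sense(dir='south')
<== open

==> stack.push(x='south')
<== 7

==> maze.move(dir='south')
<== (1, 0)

==> maze.sense(dir='south')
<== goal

==> maze.move(dir='south')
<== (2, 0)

Answer: (2, 0)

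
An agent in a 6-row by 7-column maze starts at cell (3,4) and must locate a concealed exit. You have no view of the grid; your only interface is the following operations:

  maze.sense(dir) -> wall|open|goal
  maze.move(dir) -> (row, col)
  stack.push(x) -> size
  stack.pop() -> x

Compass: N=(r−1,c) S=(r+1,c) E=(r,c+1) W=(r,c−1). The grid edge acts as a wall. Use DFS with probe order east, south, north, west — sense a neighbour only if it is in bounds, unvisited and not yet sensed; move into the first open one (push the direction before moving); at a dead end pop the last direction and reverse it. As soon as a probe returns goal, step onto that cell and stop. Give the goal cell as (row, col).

! 1. maze.sense(dir→east) : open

! 2. stack.push(x→east) : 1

! 3. maze.move(dir→east) : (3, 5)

! 4. maze.sense(dir→east) : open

! 5. stack.push(x→east) : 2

! 6. maze.move(dir→east) : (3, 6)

! 7. maze.sense(dir→south) : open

! 8. stack.push(x→south) : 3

! 9. maze.move(dir→south) : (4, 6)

! 10. maze.sense(dir→south) : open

! 11. stack.push(x→south) : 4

! 12. maze.move(dir→south) : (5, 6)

! 13. maze.sense(dir→west) : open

! 14. stack.push(x→west) : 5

! 15. maze.move(dir→west) : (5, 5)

! 16. maze.sense(dir→north) : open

! 17. stack.push(x→north) : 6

! 18. maze.move(dir→north) : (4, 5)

! 19. maze.sense(dir→west) : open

! 20. stack.push(x→west) : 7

! 21. maze.move(dir→west) : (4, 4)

! 22. maze.sense(dir→south) : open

! 23. stack.push(x→south) : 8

! 24. maze.move(dir→south) : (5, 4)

! 25. maze.sense(dir→west) : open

! 26. stack.push(x→west) : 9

! 27. maze.move(dir→west) : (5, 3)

! 28. maze.sense(dir→north) : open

! 29. stack.push(x→north) : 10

! 30. maze.move(dir→north) : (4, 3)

! 31. maze.sense(dir→north) : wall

! 32. maze.sense(dir→west) : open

! 33. stack.push(x→west) : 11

! 34. maze.move(dir→west) : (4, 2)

! 35. maze.sense(dir→south) : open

! 36. stack.push(x→south) : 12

! 37. maze.move(dir→south) : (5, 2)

! 38. maze.sense(dir→west) : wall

! 39. stack.pop() : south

! 40. maze.move(dir→north) : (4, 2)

! 41. maze.sense(dir→north) : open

! 42. stack.push(x→north) : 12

! 43. maze.move(dir→north) : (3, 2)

! 44. maze.sense(dir→north) : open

! 45. stack.push(x→north) : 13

! 46. maze.move(dir→north) : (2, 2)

! 47. maze.sense(dir→east) : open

! 48. stack.push(x→east) : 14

! 49. maze.move(dir→east) : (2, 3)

! 50. maze.sense(dir→east) : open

! 51. stack.push(x→east) : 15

! 52. maze.move(dir→east) : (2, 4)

! 53. maze.sense(dir→east) : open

! 54. stack.push(x→east) : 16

! 55. maze.move(dir→east) : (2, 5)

! 56. maze.sense(dir→east) : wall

! 57. maze.sense(dir→north) : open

! 58. stack.push(x→north) : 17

! 59. maze.move(dir→north) : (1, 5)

! 60. maze.sense(dir→east) : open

! 61. stack.push(x→east) : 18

! 62. maze.move(dir→east) : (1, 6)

! 63. maze.sense(dir→north) : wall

! 64. stack.pop() : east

! 65. maze.move(dir→west) : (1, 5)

! 66. maze.sense(dir→north) : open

! 67. stack.push(x→north) : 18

! 68. maze.move(dir→north) : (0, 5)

! 69. maze.sense(dir→west) : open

! 70. stack.push(x→west) : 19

! 71. maze.move(dir→west) : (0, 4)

! 72. maze.sense(dir→south) : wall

! 73. maze.sense(dir→west) : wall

! 74. stack.pop() : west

! 75. maze.move(dir→east) : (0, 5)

! 76. stack.pop() : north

! 77. maze.move(dir→south) : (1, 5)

! 78. stack.pop() : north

! 79. maze.move(dir→south) : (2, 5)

! 80. stack.pop() : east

! 81. maze.move(dir→west) : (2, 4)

! 82. stack.pop() : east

! 83. maze.move(dir→west) : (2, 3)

! 84. maze.sense(dir→north) : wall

! 85. stack.pop() : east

! 86. maze.move(dir→west) : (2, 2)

! 87. maze.sense(dir→north) : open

! 88. stack.push(x→north) : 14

! 89. maze.move(dir→north) : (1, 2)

! 90. maze.sense(dir→north) : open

! 91. stack.push(x→north) : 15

! 92. maze.move(dir→north) : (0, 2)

! 93. maze.sense(dir→west) : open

! 94. stack.push(x→west) : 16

! 95. maze.move(dir→west) : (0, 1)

! 96. maze.sense(dir→south) : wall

! 97. maze.sense(dir→west) : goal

! 98. maze.move(dir→west) : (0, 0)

Answer: (0, 0)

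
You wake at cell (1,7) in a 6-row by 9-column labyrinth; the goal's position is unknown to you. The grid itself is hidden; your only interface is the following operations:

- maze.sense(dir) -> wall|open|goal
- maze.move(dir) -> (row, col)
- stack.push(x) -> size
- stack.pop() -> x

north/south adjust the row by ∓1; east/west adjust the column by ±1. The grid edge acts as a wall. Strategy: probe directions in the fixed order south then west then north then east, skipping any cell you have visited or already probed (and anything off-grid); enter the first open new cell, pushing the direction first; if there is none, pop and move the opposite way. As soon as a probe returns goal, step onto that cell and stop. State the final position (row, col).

>> sense(dir=south)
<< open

>> push(x=south)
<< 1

>> move(dir=south)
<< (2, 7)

>> sense(dir=south)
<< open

>> push(x=south)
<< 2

>> move(dir=south)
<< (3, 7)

>> sense(dir=south)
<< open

>> push(x=south)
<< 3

>> move(dir=south)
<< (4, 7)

>> sense(dir=south)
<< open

>> push(x=south)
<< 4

>> move(dir=south)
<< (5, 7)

>> sense(dir=west)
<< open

>> push(x=west)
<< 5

>> move(dir=west)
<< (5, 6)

>> sense(dir=west)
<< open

>> push(x=west)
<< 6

>> move(dir=west)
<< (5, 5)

>> sense(dir=west)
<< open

>> push(x=west)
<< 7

>> move(dir=west)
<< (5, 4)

>> sense(dir=west)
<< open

>> push(x=west)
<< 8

>> move(dir=west)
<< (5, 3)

>> sense(dir=west)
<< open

>> push(x=west)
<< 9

>> move(dir=west)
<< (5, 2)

>> sense(dir=west)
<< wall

>> sense(dir=north)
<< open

>> push(x=north)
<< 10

>> move(dir=north)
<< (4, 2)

>> sense(dir=west)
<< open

>> push(x=west)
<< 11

>> move(dir=west)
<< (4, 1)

>> sense(dir=west)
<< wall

>> sense(dir=north)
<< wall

>> pop()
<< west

>> move(dir=east)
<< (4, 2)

>> sense(dir=north)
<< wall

>> sense(dir=east)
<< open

>> push(x=east)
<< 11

>> move(dir=east)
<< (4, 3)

>> sense(dir=north)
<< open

>> push(x=north)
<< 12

>> move(dir=north)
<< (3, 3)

>> sense(dir=north)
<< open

>> push(x=north)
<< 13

>> move(dir=north)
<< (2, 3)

>> sense(dir=west)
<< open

>> push(x=west)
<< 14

>> move(dir=west)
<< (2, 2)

>> sense(dir=west)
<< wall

>> sense(dir=north)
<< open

>> push(x=north)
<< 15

>> move(dir=north)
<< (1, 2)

>> sense(dir=west)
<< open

>> push(x=west)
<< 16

>> move(dir=west)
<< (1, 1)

>> sense(dir=west)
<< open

>> push(x=west)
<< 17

>> move(dir=west)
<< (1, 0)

>> sense(dir=south)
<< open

>> push(x=south)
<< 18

>> move(dir=south)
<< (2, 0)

>> sense(dir=south)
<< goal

>> move(dir=south)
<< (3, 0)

Answer: (3, 0)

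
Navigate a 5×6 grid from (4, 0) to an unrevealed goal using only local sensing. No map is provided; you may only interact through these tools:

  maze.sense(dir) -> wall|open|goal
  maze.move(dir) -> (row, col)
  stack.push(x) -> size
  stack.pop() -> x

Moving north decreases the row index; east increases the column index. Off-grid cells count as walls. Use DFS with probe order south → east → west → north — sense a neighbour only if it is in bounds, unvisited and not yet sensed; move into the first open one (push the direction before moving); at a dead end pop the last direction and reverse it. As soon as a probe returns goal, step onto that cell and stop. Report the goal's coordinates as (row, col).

Invoking sense with dir→east, which returns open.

I use push with x→east, yielding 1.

I invoke move with dir→east, : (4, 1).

I run sense with dir→east, : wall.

I run sense with dir→north, yielding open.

Now I run push with x→north, giving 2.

I call move with dir→north, → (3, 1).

Next I call sense with dir→east, and see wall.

Next I call sense with dir→west, which returns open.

Invoking push with x→west, → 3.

I call move with dir→west, giving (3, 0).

Next I call sense with dir→north, : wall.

I invoke pop, — result: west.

Now I run move with dir→east, and get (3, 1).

I try sense with dir→north, — result: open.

Now I run push with x→north, and see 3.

I invoke move with dir→north, → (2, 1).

Then sense with dir→east, and observe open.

Then push with x→east, which returns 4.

Using move with dir→east, giving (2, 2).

Calling sense with dir→east, yielding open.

I run push with x→east, and get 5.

I use move with dir→east, which returns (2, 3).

I try sense with dir→south, → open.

I invoke push with x→south, : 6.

I try move with dir→south, giving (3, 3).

I call sense with dir→south, and see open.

Now I run push with x→south, — result: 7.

Now I run move with dir→south, and get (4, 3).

I use sense with dir→east, and get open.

I call push with x→east, which returns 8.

I call move with dir→east, giving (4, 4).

I try sense with dir→east, → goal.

Then move with dir→east, which returns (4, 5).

Answer: (4, 5)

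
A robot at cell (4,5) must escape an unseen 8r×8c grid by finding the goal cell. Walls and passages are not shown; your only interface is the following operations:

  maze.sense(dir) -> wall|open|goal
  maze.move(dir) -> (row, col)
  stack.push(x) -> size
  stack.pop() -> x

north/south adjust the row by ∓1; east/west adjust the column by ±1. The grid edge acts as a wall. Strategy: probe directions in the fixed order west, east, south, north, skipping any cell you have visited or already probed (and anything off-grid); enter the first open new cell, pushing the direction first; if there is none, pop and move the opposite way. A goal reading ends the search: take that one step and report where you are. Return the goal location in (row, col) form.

·→ maze.sense(west)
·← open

·→ stack.push(west)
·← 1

·→ maze.move(west)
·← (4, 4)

·→ maze.sense(west)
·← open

·→ stack.push(west)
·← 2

·→ maze.move(west)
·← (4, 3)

·→ maze.sense(west)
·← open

·→ stack.push(west)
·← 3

·→ maze.move(west)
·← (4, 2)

·→ maze.sense(west)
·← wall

·→ maze.sense(south)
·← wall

·→ maze.sense(north)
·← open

·→ stack.push(north)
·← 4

·→ maze.move(north)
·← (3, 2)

·→ maze.sense(west)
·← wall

·→ maze.sense(east)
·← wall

·→ maze.sense(north)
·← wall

·→ stack.pop()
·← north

·→ maze.move(south)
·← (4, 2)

·→ stack.pop()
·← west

·→ maze.move(east)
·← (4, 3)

·→ maze.sense(south)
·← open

·→ stack.push(south)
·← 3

·→ maze.move(south)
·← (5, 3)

·→ maze.sense(east)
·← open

·→ stack.push(east)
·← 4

·→ maze.move(east)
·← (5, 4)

·→ maze.sense(east)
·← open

·→ stack.push(east)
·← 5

·→ maze.move(east)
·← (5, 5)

·→ maze.sense(east)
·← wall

·→ maze.sense(south)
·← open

·→ stack.push(south)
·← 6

·→ maze.move(south)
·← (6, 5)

·→ maze.sense(west)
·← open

·→ stack.push(west)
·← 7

·→ maze.move(west)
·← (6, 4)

·→ maze.sense(west)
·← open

·→ stack.push(west)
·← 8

·→ maze.move(west)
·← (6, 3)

·→ maze.sense(west)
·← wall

·→ maze.sense(south)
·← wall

·→ stack.pop()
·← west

·→ maze.move(east)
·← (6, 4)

·→ maze.sense(south)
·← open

·→ stack.push(south)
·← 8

·→ maze.move(south)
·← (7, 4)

·→ maze.sense(east)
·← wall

·→ stack.pop()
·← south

·→ maze.move(north)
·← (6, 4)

·→ stack.pop()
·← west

·→ maze.move(east)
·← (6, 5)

·→ maze.sense(east)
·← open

·→ stack.push(east)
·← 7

·→ maze.move(east)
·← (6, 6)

·→ maze.sense(east)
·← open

·→ stack.push(east)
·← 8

·→ maze.move(east)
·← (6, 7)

·→ maze.sense(south)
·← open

·→ stack.push(south)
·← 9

·→ maze.move(south)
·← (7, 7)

·→ maze.sense(west)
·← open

·→ stack.push(west)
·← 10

·→ maze.move(west)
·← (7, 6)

·→ stack.pop()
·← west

·→ maze.move(east)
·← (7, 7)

·→ stack.pop()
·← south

·→ maze.move(north)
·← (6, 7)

·→ maze.sense(north)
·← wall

·→ stack.pop()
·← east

·→ maze.move(west)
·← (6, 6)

·→ stack.pop()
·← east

·→ maze.move(west)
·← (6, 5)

·→ stack.pop()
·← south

·→ maze.move(north)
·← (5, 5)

·→ stack.pop()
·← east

·→ maze.move(west)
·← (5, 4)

·→ stack.pop()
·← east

·→ maze.move(west)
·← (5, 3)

·→ stack.pop()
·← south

·→ maze.move(north)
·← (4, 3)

·→ stack.pop()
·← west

·→ maze.move(east)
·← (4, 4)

·→ maze.sense(north)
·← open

·→ stack.push(north)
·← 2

·→ maze.move(north)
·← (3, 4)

·→ maze.sense(east)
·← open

·→ stack.push(east)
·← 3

·→ maze.move(east)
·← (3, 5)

·→ maze.sense(east)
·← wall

·→ maze.sense(north)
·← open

·→ stack.push(north)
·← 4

·→ maze.move(north)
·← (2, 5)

·→ maze.sense(west)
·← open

·→ stack.push(west)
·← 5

·→ maze.move(west)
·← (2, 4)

·→ maze.sense(west)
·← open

·→ stack.push(west)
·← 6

·→ maze.move(west)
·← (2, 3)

·→ maze.sense(north)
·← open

·→ stack.push(north)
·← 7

·→ maze.move(north)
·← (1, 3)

·→ maze.sense(west)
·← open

·→ stack.push(west)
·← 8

·→ maze.move(west)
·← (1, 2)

·→ maze.sense(west)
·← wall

·→ maze.sense(north)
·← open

·→ stack.push(north)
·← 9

·→ maze.move(north)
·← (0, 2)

·→ maze.sense(west)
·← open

·→ stack.push(west)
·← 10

·→ maze.move(west)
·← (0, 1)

·→ maze.sense(west)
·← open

·→ stack.push(west)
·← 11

·→ maze.move(west)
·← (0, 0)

·→ maze.sense(south)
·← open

·→ stack.push(south)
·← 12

·→ maze.move(south)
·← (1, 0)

·→ maze.sense(south)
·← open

·→ stack.push(south)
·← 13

·→ maze.move(south)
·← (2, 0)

·→ maze.sense(east)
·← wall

·→ maze.sense(south)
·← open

·→ stack.push(south)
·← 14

·→ maze.move(south)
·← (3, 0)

·→ maze.sense(south)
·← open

·→ stack.push(south)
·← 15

·→ maze.move(south)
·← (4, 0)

·→ maze.sense(south)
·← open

·→ stack.push(south)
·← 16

·→ maze.move(south)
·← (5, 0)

·→ maze.sense(east)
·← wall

·→ maze.sense(south)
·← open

·→ stack.push(south)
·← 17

·→ maze.move(south)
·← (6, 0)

·→ maze.sense(east)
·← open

·→ stack.push(east)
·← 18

·→ maze.move(east)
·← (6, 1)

·→ maze.sense(south)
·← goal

·→ maze.move(south)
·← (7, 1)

Answer: (7, 1)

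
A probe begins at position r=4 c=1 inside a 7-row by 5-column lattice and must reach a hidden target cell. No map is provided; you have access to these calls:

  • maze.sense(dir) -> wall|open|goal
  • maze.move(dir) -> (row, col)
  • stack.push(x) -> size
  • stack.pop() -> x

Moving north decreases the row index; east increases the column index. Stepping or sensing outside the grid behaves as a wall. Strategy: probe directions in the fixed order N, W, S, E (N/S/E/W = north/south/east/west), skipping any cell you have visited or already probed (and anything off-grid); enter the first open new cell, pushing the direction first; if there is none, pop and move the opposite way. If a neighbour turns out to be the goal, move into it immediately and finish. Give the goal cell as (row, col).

// sense(dir: north) == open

// push(x: north) == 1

// move(dir: north) == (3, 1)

// sense(dir: north) == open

// push(x: north) == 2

// move(dir: north) == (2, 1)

// sense(dir: north) == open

// push(x: north) == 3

// move(dir: north) == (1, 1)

// sense(dir: north) == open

// push(x: north) == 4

// move(dir: north) == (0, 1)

// sense(dir: west) == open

// push(x: west) == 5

// move(dir: west) == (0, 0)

// sense(dir: south) == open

// push(x: south) == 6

// move(dir: south) == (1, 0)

// sense(dir: south) == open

// push(x: south) == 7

// move(dir: south) == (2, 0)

// sense(dir: south) == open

// push(x: south) == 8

// move(dir: south) == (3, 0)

// sense(dir: south) == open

// push(x: south) == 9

// move(dir: south) == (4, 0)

// sense(dir: south) == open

// push(x: south) == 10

// move(dir: south) == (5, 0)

// sense(dir: south) == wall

// sense(dir: east) == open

// push(x: east) == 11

// move(dir: east) == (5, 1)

// sense(dir: south) == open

// push(x: south) == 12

// move(dir: south) == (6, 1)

// sense(dir: east) == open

// push(x: east) == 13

// move(dir: east) == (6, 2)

// sense(dir: north) == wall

// sense(dir: east) == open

// push(x: east) == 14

// move(dir: east) == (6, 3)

// sense(dir: north) == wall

// sense(dir: east) == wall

// pop() == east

// move(dir: west) == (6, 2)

// pop() == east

// move(dir: west) == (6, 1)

// pop() == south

// move(dir: north) == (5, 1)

// pop() == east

// move(dir: west) == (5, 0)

// pop() == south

// move(dir: north) == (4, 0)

// pop() == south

// move(dir: north) == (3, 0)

// pop() == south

// move(dir: north) == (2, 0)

// pop() == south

// move(dir: north) == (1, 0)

// pop() == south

// move(dir: north) == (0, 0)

// pop() == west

// move(dir: east) == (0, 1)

// sense(dir: east) == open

// push(x: east) == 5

// move(dir: east) == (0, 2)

// sense(dir: south) == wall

// sense(dir: east) == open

// push(x: east) == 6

// move(dir: east) == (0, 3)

// sense(dir: south) == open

// push(x: south) == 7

// move(dir: south) == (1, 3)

// sense(dir: south) == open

// push(x: south) == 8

// move(dir: south) == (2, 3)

// sense(dir: west) == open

// push(x: west) == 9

// move(dir: west) == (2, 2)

// sense(dir: south) == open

// push(x: south) == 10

// move(dir: south) == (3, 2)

// sense(dir: south) == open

// push(x: south) == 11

// move(dir: south) == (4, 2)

// sense(dir: east) == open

// push(x: east) == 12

// move(dir: east) == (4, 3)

// sense(dir: north) == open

// push(x: north) == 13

// move(dir: north) == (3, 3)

// sense(dir: east) == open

// push(x: east) == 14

// move(dir: east) == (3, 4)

// sense(dir: north) == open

// push(x: north) == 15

// move(dir: north) == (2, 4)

// sense(dir: north) == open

// push(x: north) == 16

// move(dir: north) == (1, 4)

// sense(dir: north) == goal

// move(dir: north) == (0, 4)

Answer: (0, 4)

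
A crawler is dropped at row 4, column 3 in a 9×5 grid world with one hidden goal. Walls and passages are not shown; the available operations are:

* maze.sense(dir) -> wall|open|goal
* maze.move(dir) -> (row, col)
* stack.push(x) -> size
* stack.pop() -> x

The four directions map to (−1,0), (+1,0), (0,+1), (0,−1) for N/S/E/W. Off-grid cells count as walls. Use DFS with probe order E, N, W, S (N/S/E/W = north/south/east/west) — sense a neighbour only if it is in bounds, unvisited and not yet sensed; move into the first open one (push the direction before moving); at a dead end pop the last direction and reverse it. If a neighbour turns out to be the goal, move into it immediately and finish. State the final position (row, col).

Do: maze.sense[dir: east]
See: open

Do: stack.push[x: east]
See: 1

Do: maze.move[dir: east]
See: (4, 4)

Do: maze.sense[dir: north]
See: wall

Do: maze.sense[dir: south]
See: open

Do: stack.push[x: south]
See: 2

Do: maze.move[dir: south]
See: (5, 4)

Do: maze.sense[dir: west]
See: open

Do: stack.push[x: west]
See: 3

Do: maze.move[dir: west]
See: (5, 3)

Do: maze.sense[dir: west]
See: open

Do: stack.push[x: west]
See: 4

Do: maze.move[dir: west]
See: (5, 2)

Do: maze.sense[dir: north]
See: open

Do: stack.push[x: north]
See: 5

Do: maze.move[dir: north]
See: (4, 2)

Do: maze.sense[dir: north]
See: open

Do: stack.push[x: north]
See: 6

Do: maze.move[dir: north]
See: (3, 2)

Do: maze.sense[dir: east]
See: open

Do: stack.push[x: east]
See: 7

Do: maze.move[dir: east]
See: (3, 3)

Do: maze.sense[dir: north]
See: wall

Do: stack.pop[]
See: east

Do: maze.move[dir: west]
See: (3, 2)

Do: maze.sense[dir: north]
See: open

Do: stack.push[x: north]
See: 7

Do: maze.move[dir: north]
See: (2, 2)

Do: maze.sense[dir: north]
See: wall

Do: maze.sense[dir: west]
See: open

Do: stack.push[x: west]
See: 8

Do: maze.move[dir: west]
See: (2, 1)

Do: maze.sense[dir: north]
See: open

Do: stack.push[x: north]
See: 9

Do: maze.move[dir: north]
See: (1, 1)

Do: maze.sense[dir: north]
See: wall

Do: maze.sense[dir: west]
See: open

Do: stack.push[x: west]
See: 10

Do: maze.move[dir: west]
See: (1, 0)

Do: maze.sense[dir: north]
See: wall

Do: maze.sense[dir: south]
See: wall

Do: stack.pop[]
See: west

Do: maze.move[dir: east]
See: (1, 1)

Do: stack.pop[]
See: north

Do: maze.move[dir: south]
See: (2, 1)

Do: maze.sense[dir: south]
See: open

Do: stack.push[x: south]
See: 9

Do: maze.move[dir: south]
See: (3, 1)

Do: maze.sense[dir: west]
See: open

Do: stack.push[x: west]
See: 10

Do: maze.move[dir: west]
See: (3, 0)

Do: maze.sense[dir: south]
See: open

Do: stack.push[x: south]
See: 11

Do: maze.move[dir: south]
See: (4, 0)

Do: maze.sense[dir: east]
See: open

Do: stack.push[x: east]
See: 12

Do: maze.move[dir: east]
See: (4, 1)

Do: maze.sense[dir: south]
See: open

Do: stack.push[x: south]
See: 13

Do: maze.move[dir: south]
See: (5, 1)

Do: maze.sense[dir: west]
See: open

Do: stack.push[x: west]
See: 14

Do: maze.move[dir: west]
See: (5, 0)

Do: maze.sense[dir: south]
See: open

Do: stack.push[x: south]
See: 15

Do: maze.move[dir: south]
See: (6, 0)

Do: maze.sense[dir: east]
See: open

Do: stack.push[x: east]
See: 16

Do: maze.move[dir: east]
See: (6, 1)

Do: maze.sense[dir: east]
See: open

Do: stack.push[x: east]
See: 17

Do: maze.move[dir: east]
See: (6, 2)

Do: maze.sense[dir: east]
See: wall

Do: maze.sense[dir: south]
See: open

Do: stack.push[x: south]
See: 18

Do: maze.move[dir: south]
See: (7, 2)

Do: maze.sense[dir: east]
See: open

Do: stack.push[x: east]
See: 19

Do: maze.move[dir: east]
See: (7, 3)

Do: maze.sense[dir: east]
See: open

Do: stack.push[x: east]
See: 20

Do: maze.move[dir: east]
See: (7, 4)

Do: maze.sense[dir: north]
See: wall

Do: maze.sense[dir: south]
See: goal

Do: maze.move[dir: south]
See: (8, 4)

Answer: (8, 4)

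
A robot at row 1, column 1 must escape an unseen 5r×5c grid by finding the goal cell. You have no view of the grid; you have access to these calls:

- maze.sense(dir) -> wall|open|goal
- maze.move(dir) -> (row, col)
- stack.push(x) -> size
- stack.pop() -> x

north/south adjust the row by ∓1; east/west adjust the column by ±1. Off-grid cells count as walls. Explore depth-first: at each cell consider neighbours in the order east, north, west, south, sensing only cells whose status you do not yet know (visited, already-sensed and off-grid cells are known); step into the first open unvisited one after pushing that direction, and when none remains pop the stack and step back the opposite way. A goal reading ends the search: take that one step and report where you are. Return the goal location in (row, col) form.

Act: maze.sense[east]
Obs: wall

Act: maze.sense[north]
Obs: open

Act: stack.push[north]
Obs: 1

Act: maze.move[north]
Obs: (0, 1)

Act: maze.sense[east]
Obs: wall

Act: maze.sense[west]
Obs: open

Act: stack.push[west]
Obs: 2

Act: maze.move[west]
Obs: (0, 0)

Act: maze.sense[south]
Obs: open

Act: stack.push[south]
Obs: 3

Act: maze.move[south]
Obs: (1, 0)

Act: maze.sense[south]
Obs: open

Act: stack.push[south]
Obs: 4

Act: maze.move[south]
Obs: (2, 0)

Act: maze.sense[east]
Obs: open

Act: stack.push[east]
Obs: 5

Act: maze.move[east]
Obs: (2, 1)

Act: maze.sense[east]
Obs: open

Act: stack.push[east]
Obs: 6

Act: maze.move[east]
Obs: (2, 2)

Act: maze.sense[east]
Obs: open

Act: stack.push[east]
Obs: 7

Act: maze.move[east]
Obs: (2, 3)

Act: maze.sense[east]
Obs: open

Act: stack.push[east]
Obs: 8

Act: maze.move[east]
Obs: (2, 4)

Act: maze.sense[north]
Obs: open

Act: stack.push[north]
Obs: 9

Act: maze.move[north]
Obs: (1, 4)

Act: maze.sense[north]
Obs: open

Act: stack.push[north]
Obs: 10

Act: maze.move[north]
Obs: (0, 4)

Act: maze.sense[west]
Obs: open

Act: stack.push[west]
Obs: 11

Act: maze.move[west]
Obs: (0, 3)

Act: maze.sense[south]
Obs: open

Act: stack.push[south]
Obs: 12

Act: maze.move[south]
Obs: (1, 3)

Act: stack.pop[]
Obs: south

Act: maze.move[north]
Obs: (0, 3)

Act: stack.pop[]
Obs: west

Act: maze.move[east]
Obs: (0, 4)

Act: stack.pop[]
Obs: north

Act: maze.move[south]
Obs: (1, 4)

Act: stack.pop[]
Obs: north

Act: maze.move[south]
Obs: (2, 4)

Act: maze.sense[south]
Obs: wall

Act: stack.pop[]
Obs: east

Act: maze.move[west]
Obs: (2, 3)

Act: maze.sense[south]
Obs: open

Act: stack.push[south]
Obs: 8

Act: maze.move[south]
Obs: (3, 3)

Act: maze.sense[west]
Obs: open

Act: stack.push[west]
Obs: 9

Act: maze.move[west]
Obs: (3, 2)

Act: maze.sense[west]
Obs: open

Act: stack.push[west]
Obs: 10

Act: maze.move[west]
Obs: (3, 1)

Act: maze.sense[west]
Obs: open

Act: stack.push[west]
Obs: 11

Act: maze.move[west]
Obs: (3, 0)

Act: maze.sense[south]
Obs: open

Act: stack.push[south]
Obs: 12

Act: maze.move[south]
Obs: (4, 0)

Act: maze.sense[east]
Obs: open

Act: stack.push[east]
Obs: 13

Act: maze.move[east]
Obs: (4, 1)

Act: maze.sense[east]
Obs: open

Act: stack.push[east]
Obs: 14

Act: maze.move[east]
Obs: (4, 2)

Act: maze.sense[east]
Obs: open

Act: stack.push[east]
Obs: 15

Act: maze.move[east]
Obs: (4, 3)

Act: maze.sense[east]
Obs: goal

Act: maze.move[east]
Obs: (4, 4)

Answer: (4, 4)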